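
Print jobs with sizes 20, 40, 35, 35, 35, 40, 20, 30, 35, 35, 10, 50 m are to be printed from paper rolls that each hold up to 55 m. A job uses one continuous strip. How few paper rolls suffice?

9

Total = 50 + 40 + 40 + 35 + 35 + 35 + 35 + 35 + 30 + 20 + 20 + 10 = 385 m.
Lower bound: ⌈385/55⌉ = 7 paper rolls.
Also, 9 print jobs each exceed 55/2 m, and no two of those can share a roll, so at least 9 paper rolls are needed.
A packing using 9 paper rolls:
  roll 1: 50 = 50
  roll 2: 40 + 10 = 50
  roll 3: 40 = 40
  roll 4: 35 + 20 = 55
  roll 5: 35 + 20 = 55
  roll 6: 35 = 35
  roll 7: 35 = 35
  roll 8: 35 = 35
  roll 9: 30 = 30
This matches the lower bound, so 9 is optimal.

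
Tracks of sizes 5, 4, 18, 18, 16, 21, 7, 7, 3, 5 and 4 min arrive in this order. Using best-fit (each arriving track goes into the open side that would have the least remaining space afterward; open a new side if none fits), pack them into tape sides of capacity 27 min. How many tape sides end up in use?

5

  5 → side 1 (new)  [load 5/27]
  4 → side 1  [load 9/27]
  18 → side 1  [load 27/27]
  18 → side 2 (new)  [load 18/27]
  16 → side 3 (new)  [load 16/27]
  21 → side 4 (new)  [load 21/27]
  7 → side 2  [load 25/27]
  7 → side 3  [load 23/27]
  3 → side 3  [load 26/27]
  5 → side 4  [load 26/27]
  4 → side 5 (new)  [load 4/27]
5 tape sides opened.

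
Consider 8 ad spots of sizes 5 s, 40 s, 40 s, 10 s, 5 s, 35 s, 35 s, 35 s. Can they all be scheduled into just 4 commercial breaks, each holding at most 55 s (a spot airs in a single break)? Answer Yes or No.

Total = 205 s; ⌈205/55⌉ = 4.
5 ad spots each exceed half the capacity and cannot share a break, forcing at least 5 commercial breaks.
At least 5 commercial breaks are required, but only 4 are allowed.

No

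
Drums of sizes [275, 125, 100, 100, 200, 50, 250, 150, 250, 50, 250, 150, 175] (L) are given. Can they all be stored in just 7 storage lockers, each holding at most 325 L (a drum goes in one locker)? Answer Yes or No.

No

Total = 2125 L; ⌈2125/325⌉ = 7.
The bound of 7 does not rule out 7, but exhaustive search shows no assignment into 7 storage lockers of capacity 325 L exists — the minimum is 8.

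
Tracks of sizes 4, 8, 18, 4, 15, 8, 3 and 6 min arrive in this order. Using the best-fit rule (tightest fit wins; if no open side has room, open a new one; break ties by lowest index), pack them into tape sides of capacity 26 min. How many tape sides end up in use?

3

  4 → side 1 (new)  [load 4/26]
  8 → side 1  [load 12/26]
  18 → side 2 (new)  [load 18/26]
  4 → side 2  [load 22/26]
  15 → side 3 (new)  [load 15/26]
  8 → side 3  [load 23/26]
  3 → side 3  [load 26/26]
  6 → side 1  [load 18/26]
3 tape sides opened.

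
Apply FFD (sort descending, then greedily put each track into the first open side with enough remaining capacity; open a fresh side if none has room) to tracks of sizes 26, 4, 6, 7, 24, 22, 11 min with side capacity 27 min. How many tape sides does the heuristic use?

4

Sorted descending: 26, 24, 22, 11, 7, 6, 4.
  26 → side 1 (new)  [load 26/27]
  24 → side 2 (new)  [load 24/27]
  22 → side 3 (new)  [load 22/27]
  11 → side 4 (new)  [load 11/27]
  7 → side 4  [load 18/27]
  6 → side 4  [load 24/27]
  4 → side 3  [load 26/27]
4 tape sides opened.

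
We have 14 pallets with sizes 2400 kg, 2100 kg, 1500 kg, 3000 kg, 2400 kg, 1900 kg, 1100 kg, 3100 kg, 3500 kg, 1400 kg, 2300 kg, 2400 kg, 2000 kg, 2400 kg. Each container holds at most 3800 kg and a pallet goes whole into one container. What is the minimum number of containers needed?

11

Total = 3500 + 3100 + 3000 + 2400 + 2400 + 2400 + 2400 + 2300 + 2100 + 2000 + 1900 + 1500 + 1400 + 1100 = 31500 kg.
Lower bound: ⌈31500/3800⌉ = 9 containers.
Also, 10 pallets each exceed 1900 kg, and no two of those can share a container, so at least 10 containers are needed.
A packing using 11 containers:
  container 1: 3500 = 3500
  container 2: 3100 = 3100
  container 3: 3000 = 3000
  container 4: 2400 + 1400 = 3800
  container 5: 2400 + 1100 = 3500
  container 6: 2400 = 2400
  container 7: 2400 = 2400
  container 8: 2300 + 1500 = 3800
  container 9: 2100 = 2100
  container 10: 2000 = 2000
  container 11: 1900 = 1900
No arrangement into 10 containers stays within capacity, so 11 is optimal.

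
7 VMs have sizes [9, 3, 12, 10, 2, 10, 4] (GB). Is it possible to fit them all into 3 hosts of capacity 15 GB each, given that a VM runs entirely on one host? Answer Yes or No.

Total = 50 GB; ⌈50/15⌉ = 4.
At least 4 hosts are required, but only 3 are allowed.

No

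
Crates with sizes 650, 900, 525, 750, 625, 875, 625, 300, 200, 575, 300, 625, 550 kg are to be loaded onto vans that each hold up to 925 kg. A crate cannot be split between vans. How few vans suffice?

Total = 900 + 875 + 750 + 650 + 625 + 625 + 625 + 575 + 550 + 525 + 300 + 300 + 200 = 7500 kg.
Lower bound: ⌈7500/925⌉ = 9 vans.
Also, 10 crates each exceed 925/2 kg, and no two of those can share a van, so at least 10 vans are needed.
A packing using 10 vans:
  van 1: 900 = 900
  van 2: 875 = 875
  van 3: 750 = 750
  van 4: 650 + 200 = 850
  van 5: 625 + 300 = 925
  van 6: 625 + 300 = 925
  van 7: 625 = 625
  van 8: 575 = 575
  van 9: 550 = 550
  van 10: 525 = 525
This matches the lower bound, so 10 is optimal.

10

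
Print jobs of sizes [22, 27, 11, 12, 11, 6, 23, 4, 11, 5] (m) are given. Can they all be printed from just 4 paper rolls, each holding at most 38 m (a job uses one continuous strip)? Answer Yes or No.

Yes

A valid assignment using 4 paper rolls:
  roll 1: 27 + 11 = 38
  roll 2: 23 + 12 = 35
  roll 3: 22 + 11 + 5 = 38
  roll 4: 11 + 6 + 4 = 21
Every load is within 38 m, so 4 paper rolls suffice.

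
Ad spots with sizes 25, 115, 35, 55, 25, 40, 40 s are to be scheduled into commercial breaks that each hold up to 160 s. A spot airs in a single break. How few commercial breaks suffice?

3

Total = 115 + 55 + 40 + 40 + 35 + 25 + 25 = 335 s.
Lower bound: ⌈335/160⌉ = 3 commercial breaks.
A packing using 3 commercial breaks:
  break 1: 115 + 40 = 155
  break 2: 55 + 40 + 35 + 25 = 155
  break 3: 25 = 25
This matches the lower bound, so 3 is optimal.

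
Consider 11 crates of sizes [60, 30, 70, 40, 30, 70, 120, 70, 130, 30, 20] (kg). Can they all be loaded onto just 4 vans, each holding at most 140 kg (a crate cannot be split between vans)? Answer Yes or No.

No

Total = 670 kg; ⌈670/140⌉ = 5.
At least 5 vans are required, but only 4 are allowed.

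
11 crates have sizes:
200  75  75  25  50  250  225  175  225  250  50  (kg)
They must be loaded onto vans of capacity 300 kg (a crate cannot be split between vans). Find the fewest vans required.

Total = 250 + 250 + 225 + 225 + 200 + 175 + 75 + 75 + 50 + 50 + 25 = 1600 kg.
Lower bound: ⌈1600/300⌉ = 6 vans.
A packing using 6 vans:
  van 1: 250 + 50 = 300
  van 2: 250 + 50 = 300
  van 3: 225 + 75 = 300
  van 4: 225 + 75 = 300
  van 5: 200 + 25 = 225
  van 6: 175 = 175
This matches the lower bound, so 6 is optimal.

6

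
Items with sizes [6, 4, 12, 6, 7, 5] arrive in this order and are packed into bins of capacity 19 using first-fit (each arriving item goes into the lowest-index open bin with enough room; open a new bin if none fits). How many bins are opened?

3

  6 → bin 1 (new)  [load 6/19]
  4 → bin 1  [load 10/19]
  12 → bin 2 (new)  [load 12/19]
  6 → bin 1  [load 16/19]
  7 → bin 2  [load 19/19]
  5 → bin 3 (new)  [load 5/19]
3 bins opened.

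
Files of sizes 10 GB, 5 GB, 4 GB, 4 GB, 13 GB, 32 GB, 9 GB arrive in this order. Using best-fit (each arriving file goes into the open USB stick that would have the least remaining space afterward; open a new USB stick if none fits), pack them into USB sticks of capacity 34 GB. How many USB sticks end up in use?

  10 → USB stick 1 (new)  [load 10/34]
  5 → USB stick 1  [load 15/34]
  4 → USB stick 1  [load 19/34]
  4 → USB stick 1  [load 23/34]
  13 → USB stick 2 (new)  [load 13/34]
  32 → USB stick 3 (new)  [load 32/34]
  9 → USB stick 1  [load 32/34]
3 USB sticks opened.

3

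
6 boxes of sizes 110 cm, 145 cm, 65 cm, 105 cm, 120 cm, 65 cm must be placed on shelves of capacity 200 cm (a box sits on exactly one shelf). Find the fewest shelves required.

4

Total = 145 + 120 + 110 + 105 + 65 + 65 = 610 cm.
Lower bound: ⌈610/200⌉ = 4 shelves.
A packing using 4 shelves:
  shelf 1: 145 = 145
  shelf 2: 120 + 65 = 185
  shelf 3: 110 + 65 = 175
  shelf 4: 105 = 105
This matches the lower bound, so 4 is optimal.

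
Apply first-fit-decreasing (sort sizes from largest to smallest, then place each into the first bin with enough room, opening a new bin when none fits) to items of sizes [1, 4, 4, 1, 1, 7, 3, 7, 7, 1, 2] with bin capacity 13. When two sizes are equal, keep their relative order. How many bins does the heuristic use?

Sorted descending: 7, 7, 7, 4, 4, 3, 2, 1, 1, 1, 1.
  7 → bin 1 (new)  [load 7/13]
  7 → bin 2 (new)  [load 7/13]
  7 → bin 3 (new)  [load 7/13]
  4 → bin 1  [load 11/13]
  4 → bin 2  [load 11/13]
  3 → bin 3  [load 10/13]
  2 → bin 1  [load 13/13]
  1 → bin 2  [load 12/13]
  1 → bin 2  [load 13/13]
  1 → bin 3  [load 11/13]
  1 → bin 3  [load 12/13]
3 bins opened.

3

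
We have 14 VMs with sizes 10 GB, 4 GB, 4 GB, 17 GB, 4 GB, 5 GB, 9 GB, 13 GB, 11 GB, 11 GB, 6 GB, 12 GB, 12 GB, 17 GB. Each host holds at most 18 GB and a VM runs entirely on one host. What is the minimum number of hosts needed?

9

Total = 17 + 17 + 13 + 12 + 12 + 11 + 11 + 10 + 9 + 6 + 5 + 4 + 4 + 4 = 135 GB.
Lower bound: ⌈135/18⌉ = 8 hosts.
A packing using 9 hosts:
  host 1: 17 = 17
  host 2: 17 = 17
  host 3: 13 + 5 = 18
  host 4: 12 + 6 = 18
  host 5: 12 + 4 = 16
  host 6: 11 + 4 = 15
  host 7: 11 + 4 = 15
  host 8: 10 = 10
  host 9: 9 = 9
No arrangement into 8 hosts stays within capacity, so 9 is optimal.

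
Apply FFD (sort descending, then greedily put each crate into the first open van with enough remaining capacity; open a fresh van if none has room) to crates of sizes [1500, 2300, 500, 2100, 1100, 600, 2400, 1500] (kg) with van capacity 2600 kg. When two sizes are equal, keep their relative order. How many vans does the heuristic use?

Sorted descending: 2400, 2300, 2100, 1500, 1500, 1100, 600, 500.
  2400 → van 1 (new)  [load 2400/2600]
  2300 → van 2 (new)  [load 2300/2600]
  2100 → van 3 (new)  [load 2100/2600]
  1500 → van 4 (new)  [load 1500/2600]
  1500 → van 5 (new)  [load 1500/2600]
  1100 → van 4  [load 2600/2600]
  600 → van 5  [load 2100/2600]
  500 → van 3  [load 2600/2600]
5 vans opened.

5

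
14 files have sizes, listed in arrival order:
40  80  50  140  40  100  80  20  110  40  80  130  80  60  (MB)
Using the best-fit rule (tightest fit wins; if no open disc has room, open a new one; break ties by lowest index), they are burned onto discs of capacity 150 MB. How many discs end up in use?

9

  40 → disc 1 (new)  [load 40/150]
  80 → disc 1  [load 120/150]
  50 → disc 2 (new)  [load 50/150]
  140 → disc 3 (new)  [load 140/150]
  40 → disc 2  [load 90/150]
  100 → disc 4 (new)  [load 100/150]
  80 → disc 5 (new)  [load 80/150]
  20 → disc 1  [load 140/150]
  110 → disc 6 (new)  [load 110/150]
  40 → disc 6  [load 150/150]
  80 → disc 7 (new)  [load 80/150]
  130 → disc 8 (new)  [load 130/150]
  80 → disc 9 (new)  [load 80/150]
  60 → disc 2  [load 150/150]
9 discs opened.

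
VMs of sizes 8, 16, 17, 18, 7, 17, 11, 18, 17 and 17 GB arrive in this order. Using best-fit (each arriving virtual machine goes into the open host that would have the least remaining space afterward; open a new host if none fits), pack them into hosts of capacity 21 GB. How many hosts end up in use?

  8 → host 1 (new)  [load 8/21]
  16 → host 2 (new)  [load 16/21]
  17 → host 3 (new)  [load 17/21]
  18 → host 4 (new)  [load 18/21]
  7 → host 1  [load 15/21]
  17 → host 5 (new)  [load 17/21]
  11 → host 6 (new)  [load 11/21]
  18 → host 7 (new)  [load 18/21]
  17 → host 8 (new)  [load 17/21]
  17 → host 9 (new)  [load 17/21]
9 hosts opened.

9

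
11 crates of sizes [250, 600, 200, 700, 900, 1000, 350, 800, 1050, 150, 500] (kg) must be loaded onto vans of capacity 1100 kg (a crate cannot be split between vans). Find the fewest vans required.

Total = 1050 + 1000 + 900 + 800 + 700 + 600 + 500 + 350 + 250 + 200 + 150 = 6500 kg.
Lower bound: ⌈6500/1100⌉ = 6 vans.
A packing using 7 vans:
  van 1: 1050 = 1050
  van 2: 1000 = 1000
  van 3: 900 + 200 = 1100
  van 4: 800 + 250 = 1050
  van 5: 700 + 350 = 1050
  van 6: 600 + 500 = 1100
  van 7: 150 = 150
No arrangement into 6 vans stays within capacity, so 7 is optimal.

7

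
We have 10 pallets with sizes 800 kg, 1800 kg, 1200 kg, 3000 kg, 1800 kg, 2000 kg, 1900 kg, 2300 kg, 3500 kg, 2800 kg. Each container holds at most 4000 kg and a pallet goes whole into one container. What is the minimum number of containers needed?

Total = 3500 + 3000 + 2800 + 2300 + 2000 + 1900 + 1800 + 1800 + 1200 + 800 = 21100 kg.
Lower bound: ⌈21100/4000⌉ = 6 containers.
A packing using 6 containers:
  container 1: 3500 = 3500
  container 2: 3000 + 800 = 3800
  container 3: 2800 + 1200 = 4000
  container 4: 2300 = 2300
  container 5: 2000 + 1900 = 3900
  container 6: 1800 + 1800 = 3600
This matches the lower bound, so 6 is optimal.

6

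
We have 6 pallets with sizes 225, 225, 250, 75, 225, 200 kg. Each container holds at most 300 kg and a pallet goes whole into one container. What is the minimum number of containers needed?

Total = 250 + 225 + 225 + 225 + 200 + 75 = 1200 kg.
Lower bound: ⌈1200/300⌉ = 4 containers.
Also, 5 pallets each exceed 150 kg, and no two of those can share a container, so at least 5 containers are needed.
A packing using 5 containers:
  container 1: 250 = 250
  container 2: 225 + 75 = 300
  container 3: 225 = 225
  container 4: 225 = 225
  container 5: 200 = 200
This matches the lower bound, so 5 is optimal.

5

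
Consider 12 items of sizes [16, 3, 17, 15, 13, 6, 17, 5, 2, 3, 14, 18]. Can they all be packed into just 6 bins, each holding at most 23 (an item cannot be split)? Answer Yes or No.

Total = 129; ⌈129/23⌉ = 6.
7 items each exceed half the capacity and cannot share a bin, forcing at least 7 bins.
At least 7 bins are required, but only 6 are allowed.

No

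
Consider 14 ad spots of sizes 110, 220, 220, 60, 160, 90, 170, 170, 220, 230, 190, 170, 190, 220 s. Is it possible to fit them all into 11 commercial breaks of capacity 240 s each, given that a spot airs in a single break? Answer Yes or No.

Total = 2420 s; ⌈2420/240⌉ = 11.
The bound of 11 does not rule out 11, but exhaustive search shows no assignment into 11 commercial breaks of capacity 240 s exists — the minimum is 12.

No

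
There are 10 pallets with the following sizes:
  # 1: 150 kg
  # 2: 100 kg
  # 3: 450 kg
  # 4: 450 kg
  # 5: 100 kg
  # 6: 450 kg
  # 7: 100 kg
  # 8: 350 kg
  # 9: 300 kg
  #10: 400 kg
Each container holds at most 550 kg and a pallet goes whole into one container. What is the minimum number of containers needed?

6

Total = 450 + 450 + 450 + 400 + 350 + 300 + 150 + 100 + 100 + 100 = 2850 kg.
Lower bound: ⌈2850/550⌉ = 6 containers.
A packing using 6 containers:
  container 1: 450 + 100 = 550
  container 2: 450 + 100 = 550
  container 3: 450 + 100 = 550
  container 4: 400 + 150 = 550
  container 5: 350 = 350
  container 6: 300 = 300
This matches the lower bound, so 6 is optimal.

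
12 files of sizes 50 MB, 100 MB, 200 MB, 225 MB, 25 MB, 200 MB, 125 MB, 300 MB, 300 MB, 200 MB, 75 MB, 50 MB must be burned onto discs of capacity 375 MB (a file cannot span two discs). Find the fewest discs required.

6

Total = 300 + 300 + 225 + 200 + 200 + 200 + 125 + 100 + 75 + 50 + 50 + 25 = 1850 MB.
Lower bound: ⌈1850/375⌉ = 5 discs.
Also, 6 files each exceed 375/2 MB, and no two of those can share a disc, so at least 6 discs are needed.
A packing using 6 discs:
  disc 1: 300 + 75 = 375
  disc 2: 300 + 50 + 25 = 375
  disc 3: 225 + 125 = 350
  disc 4: 200 + 100 + 50 = 350
  disc 5: 200 = 200
  disc 6: 200 = 200
This matches the lower bound, so 6 is optimal.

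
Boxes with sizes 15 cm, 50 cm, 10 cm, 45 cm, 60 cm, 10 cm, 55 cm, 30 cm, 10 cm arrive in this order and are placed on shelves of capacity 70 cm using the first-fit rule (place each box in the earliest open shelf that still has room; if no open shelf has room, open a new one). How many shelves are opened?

5

  15 → shelf 1 (new)  [load 15/70]
  50 → shelf 1  [load 65/70]
  10 → shelf 2 (new)  [load 10/70]
  45 → shelf 2  [load 55/70]
  60 → shelf 3 (new)  [load 60/70]
  10 → shelf 2  [load 65/70]
  55 → shelf 4 (new)  [load 55/70]
  30 → shelf 5 (new)  [load 30/70]
  10 → shelf 3  [load 70/70]
5 shelves opened.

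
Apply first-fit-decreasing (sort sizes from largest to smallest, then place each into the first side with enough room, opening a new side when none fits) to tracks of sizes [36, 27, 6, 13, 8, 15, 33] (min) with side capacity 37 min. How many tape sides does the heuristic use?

Sorted descending: 36, 33, 27, 15, 13, 8, 6.
  36 → side 1 (new)  [load 36/37]
  33 → side 2 (new)  [load 33/37]
  27 → side 3 (new)  [load 27/37]
  15 → side 4 (new)  [load 15/37]
  13 → side 4  [load 28/37]
  8 → side 3  [load 35/37]
  6 → side 4  [load 34/37]
4 tape sides opened.

4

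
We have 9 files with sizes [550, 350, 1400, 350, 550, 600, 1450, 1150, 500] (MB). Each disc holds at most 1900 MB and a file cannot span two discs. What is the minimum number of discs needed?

4

Total = 1450 + 1400 + 1150 + 600 + 550 + 550 + 500 + 350 + 350 = 6900 MB.
Lower bound: ⌈6900/1900⌉ = 4 discs.
A packing using 4 discs:
  disc 1: 1450 + 350 = 1800
  disc 2: 1400 + 500 = 1900
  disc 3: 1150 + 600 = 1750
  disc 4: 550 + 550 + 350 = 1450
This matches the lower bound, so 4 is optimal.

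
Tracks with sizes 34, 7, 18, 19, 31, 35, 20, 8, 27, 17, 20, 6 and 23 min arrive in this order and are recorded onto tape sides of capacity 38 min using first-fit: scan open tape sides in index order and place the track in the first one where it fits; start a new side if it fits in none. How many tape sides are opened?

  34 → side 1 (new)  [load 34/38]
  7 → side 2 (new)  [load 7/38]
  18 → side 2  [load 25/38]
  19 → side 3 (new)  [load 19/38]
  31 → side 4 (new)  [load 31/38]
  35 → side 5 (new)  [load 35/38]
  20 → side 6 (new)  [load 20/38]
  8 → side 2  [load 33/38]
  27 → side 7 (new)  [load 27/38]
  17 → side 3  [load 36/38]
  20 → side 8 (new)  [load 20/38]
  6 → side 4  [load 37/38]
  23 → side 9 (new)  [load 23/38]
9 tape sides opened.

9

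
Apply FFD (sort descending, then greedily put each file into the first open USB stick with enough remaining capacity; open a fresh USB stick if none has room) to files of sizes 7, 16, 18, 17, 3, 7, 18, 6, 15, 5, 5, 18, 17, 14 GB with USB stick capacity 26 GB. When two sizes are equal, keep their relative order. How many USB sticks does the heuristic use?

8

Sorted descending: 18, 18, 18, 17, 17, 16, 15, 14, 7, 7, 6, 5, 5, 3.
  18 → USB stick 1 (new)  [load 18/26]
  18 → USB stick 2 (new)  [load 18/26]
  18 → USB stick 3 (new)  [load 18/26]
  17 → USB stick 4 (new)  [load 17/26]
  17 → USB stick 5 (new)  [load 17/26]
  16 → USB stick 6 (new)  [load 16/26]
  15 → USB stick 7 (new)  [load 15/26]
  14 → USB stick 8 (new)  [load 14/26]
  7 → USB stick 1  [load 25/26]
  7 → USB stick 2  [load 25/26]
  6 → USB stick 3  [load 24/26]
  5 → USB stick 4  [load 22/26]
  5 → USB stick 5  [load 22/26]
  3 → USB stick 4  [load 25/26]
8 USB sticks opened.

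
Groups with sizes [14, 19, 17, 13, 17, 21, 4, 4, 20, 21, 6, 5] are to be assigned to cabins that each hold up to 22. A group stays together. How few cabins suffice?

Total = 21 + 21 + 20 + 19 + 17 + 17 + 14 + 13 + 6 + 5 + 4 + 4 = 161.
Lower bound: ⌈161/22⌉ = 8 cabins.
A packing using 8 cabins:
  cabin 1: 21 = 21
  cabin 2: 21 = 21
  cabin 3: 20 = 20
  cabin 4: 19 = 19
  cabin 5: 17 + 5 = 22
  cabin 6: 17 + 4 = 21
  cabin 7: 14 + 6 = 20
  cabin 8: 13 + 4 = 17
This matches the lower bound, so 8 is optimal.

8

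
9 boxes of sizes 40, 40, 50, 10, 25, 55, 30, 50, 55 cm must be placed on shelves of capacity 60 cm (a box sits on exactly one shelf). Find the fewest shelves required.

Total = 55 + 55 + 50 + 50 + 40 + 40 + 30 + 25 + 10 = 355 cm.
Lower bound: ⌈355/60⌉ = 6 shelves.
A packing using 7 shelves:
  shelf 1: 55 = 55
  shelf 2: 55 = 55
  shelf 3: 50 + 10 = 60
  shelf 4: 50 = 50
  shelf 5: 40 = 40
  shelf 6: 40 = 40
  shelf 7: 30 + 25 = 55
No arrangement into 6 shelves stays within capacity, so 7 is optimal.

7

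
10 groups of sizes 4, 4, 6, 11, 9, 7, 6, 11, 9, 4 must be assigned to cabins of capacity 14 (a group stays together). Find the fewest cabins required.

6

Total = 11 + 11 + 9 + 9 + 7 + 6 + 6 + 4 + 4 + 4 = 71.
Lower bound: ⌈71/14⌉ = 6 cabins.
A packing using 6 cabins:
  cabin 1: 11 = 11
  cabin 2: 11 = 11
  cabin 3: 9 + 4 = 13
  cabin 4: 9 + 4 = 13
  cabin 5: 7 + 6 = 13
  cabin 6: 6 + 4 = 10
This matches the lower bound, so 6 is optimal.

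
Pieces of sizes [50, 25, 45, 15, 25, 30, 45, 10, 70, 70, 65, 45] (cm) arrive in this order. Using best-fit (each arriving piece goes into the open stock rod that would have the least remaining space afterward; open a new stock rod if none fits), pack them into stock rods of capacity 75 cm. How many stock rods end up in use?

  50 → stock rod 1 (new)  [load 50/75]
  25 → stock rod 1  [load 75/75]
  45 → stock rod 2 (new)  [load 45/75]
  15 → stock rod 2  [load 60/75]
  25 → stock rod 3 (new)  [load 25/75]
  30 → stock rod 3  [load 55/75]
  45 → stock rod 4 (new)  [load 45/75]
  10 → stock rod 2  [load 70/75]
  70 → stock rod 5 (new)  [load 70/75]
  70 → stock rod 6 (new)  [load 70/75]
  65 → stock rod 7 (new)  [load 65/75]
  45 → stock rod 8 (new)  [load 45/75]
8 stock rods opened.

8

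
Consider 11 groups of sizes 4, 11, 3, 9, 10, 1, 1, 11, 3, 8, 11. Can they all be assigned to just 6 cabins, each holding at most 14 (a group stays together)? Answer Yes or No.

A valid assignment using 6 cabins:
  cabin 1: 11 + 3 = 14
  cabin 2: 11 + 3 = 14
  cabin 3: 11 + 1 + 1 = 13
  cabin 4: 10 + 4 = 14
  cabin 5: 9 = 9
  cabin 6: 8 = 8
Every load is within 14, so 6 cabins suffice.

Yes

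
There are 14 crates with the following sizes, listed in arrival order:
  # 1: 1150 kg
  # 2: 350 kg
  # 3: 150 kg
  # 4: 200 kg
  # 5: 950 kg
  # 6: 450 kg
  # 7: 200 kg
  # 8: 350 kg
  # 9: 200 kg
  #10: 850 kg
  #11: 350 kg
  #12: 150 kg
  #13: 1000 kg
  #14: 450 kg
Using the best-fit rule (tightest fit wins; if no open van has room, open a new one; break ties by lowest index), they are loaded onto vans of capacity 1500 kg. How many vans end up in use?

5

  1150 → van 1 (new)  [load 1150/1500]
  350 → van 1  [load 1500/1500]
  150 → van 2 (new)  [load 150/1500]
  200 → van 2  [load 350/1500]
  950 → van 2  [load 1300/1500]
  450 → van 3 (new)  [load 450/1500]
  200 → van 2  [load 1500/1500]
  350 → van 3  [load 800/1500]
  200 → van 3  [load 1000/1500]
  850 → van 4 (new)  [load 850/1500]
  350 → van 3  [load 1350/1500]
  150 → van 3  [load 1500/1500]
  1000 → van 5 (new)  [load 1000/1500]
  450 → van 5  [load 1450/1500]
5 vans opened.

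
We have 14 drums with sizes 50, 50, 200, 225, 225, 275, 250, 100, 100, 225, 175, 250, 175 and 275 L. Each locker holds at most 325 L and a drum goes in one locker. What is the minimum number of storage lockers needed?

10

Total = 275 + 275 + 250 + 250 + 225 + 225 + 225 + 200 + 175 + 175 + 100 + 100 + 50 + 50 = 2575 L.
Lower bound: ⌈2575/325⌉ = 8 storage lockers.
Also, 10 drums each exceed 325/2 L, and no two of those can share a locker, so at least 10 storage lockers are needed.
A packing using 10 storage lockers:
  locker 1: 275 + 50 = 325
  locker 2: 275 + 50 = 325
  locker 3: 250 = 250
  locker 4: 250 = 250
  locker 5: 225 + 100 = 325
  locker 6: 225 + 100 = 325
  locker 7: 225 = 225
  locker 8: 200 = 200
  locker 9: 175 = 175
  locker 10: 175 = 175
This matches the lower bound, so 10 is optimal.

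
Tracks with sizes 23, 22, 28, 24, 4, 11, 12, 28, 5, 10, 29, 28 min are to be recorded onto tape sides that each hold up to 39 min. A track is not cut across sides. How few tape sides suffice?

7

Total = 29 + 28 + 28 + 28 + 24 + 23 + 22 + 12 + 11 + 10 + 5 + 4 = 224 min.
Lower bound: ⌈224/39⌉ = 6 tape sides.
Also, 7 tracks each exceed 39/2 min, and no two of those can share a side, so at least 7 tape sides are needed.
A packing using 7 tape sides:
  side 1: 29 + 10 = 39
  side 2: 28 + 11 = 39
  side 3: 28 + 5 + 4 = 37
  side 4: 28 = 28
  side 5: 24 + 12 = 36
  side 6: 23 = 23
  side 7: 22 = 22
This matches the lower bound, so 7 is optimal.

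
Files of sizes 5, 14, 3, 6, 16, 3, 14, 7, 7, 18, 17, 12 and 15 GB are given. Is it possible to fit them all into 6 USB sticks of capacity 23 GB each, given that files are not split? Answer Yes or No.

No

Total = 137 GB; ⌈137/23⌉ = 6.
7 files each exceed half the capacity and cannot share a USB stick, forcing at least 7 USB sticks.
At least 7 USB sticks are required, but only 6 are allowed.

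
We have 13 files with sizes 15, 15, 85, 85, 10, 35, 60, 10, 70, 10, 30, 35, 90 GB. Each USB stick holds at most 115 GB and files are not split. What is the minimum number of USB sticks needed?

5

Total = 90 + 85 + 85 + 70 + 60 + 35 + 35 + 30 + 15 + 15 + 10 + 10 + 10 = 550 GB.
Lower bound: ⌈550/115⌉ = 5 USB sticks.
A packing using 5 USB sticks:
  USB stick 1: 90 + 15 + 10 = 115
  USB stick 2: 85 + 30 = 115
  USB stick 3: 85 + 15 + 10 = 110
  USB stick 4: 70 + 35 + 10 = 115
  USB stick 5: 60 + 35 = 95
This matches the lower bound, so 5 is optimal.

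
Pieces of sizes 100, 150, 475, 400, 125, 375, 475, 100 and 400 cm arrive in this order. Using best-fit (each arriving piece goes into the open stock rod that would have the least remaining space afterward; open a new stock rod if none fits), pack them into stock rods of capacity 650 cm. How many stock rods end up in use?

5

  100 → stock rod 1 (new)  [load 100/650]
  150 → stock rod 1  [load 250/650]
  475 → stock rod 2 (new)  [load 475/650]
  400 → stock rod 1  [load 650/650]
  125 → stock rod 2  [load 600/650]
  375 → stock rod 3 (new)  [load 375/650]
  475 → stock rod 4 (new)  [load 475/650]
  100 → stock rod 4  [load 575/650]
  400 → stock rod 5 (new)  [load 400/650]
5 stock rods opened.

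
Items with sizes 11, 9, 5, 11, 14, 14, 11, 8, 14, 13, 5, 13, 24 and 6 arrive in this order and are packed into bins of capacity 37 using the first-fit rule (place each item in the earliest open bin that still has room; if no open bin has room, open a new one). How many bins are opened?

5

  11 → bin 1 (new)  [load 11/37]
  9 → bin 1  [load 20/37]
  5 → bin 1  [load 25/37]
  11 → bin 1  [load 36/37]
  14 → bin 2 (new)  [load 14/37]
  14 → bin 2  [load 28/37]
  11 → bin 3 (new)  [load 11/37]
  8 → bin 2  [load 36/37]
  14 → bin 3  [load 25/37]
  13 → bin 4 (new)  [load 13/37]
  5 → bin 3  [load 30/37]
  13 → bin 4  [load 26/37]
  24 → bin 5 (new)  [load 24/37]
  6 → bin 3  [load 36/37]
5 bins opened.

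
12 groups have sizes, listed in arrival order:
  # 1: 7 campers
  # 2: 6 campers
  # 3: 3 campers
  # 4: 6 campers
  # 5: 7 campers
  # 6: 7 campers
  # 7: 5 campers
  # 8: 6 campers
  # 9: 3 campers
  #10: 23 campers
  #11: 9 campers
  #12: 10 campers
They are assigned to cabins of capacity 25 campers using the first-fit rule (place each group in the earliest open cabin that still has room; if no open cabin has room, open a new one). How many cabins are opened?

  7 → cabin 1 (new)  [load 7/25]
  6 → cabin 1  [load 13/25]
  3 → cabin 1  [load 16/25]
  6 → cabin 1  [load 22/25]
  7 → cabin 2 (new)  [load 7/25]
  7 → cabin 2  [load 14/25]
  5 → cabin 2  [load 19/25]
  6 → cabin 2  [load 25/25]
  3 → cabin 1  [load 25/25]
  23 → cabin 3 (new)  [load 23/25]
  9 → cabin 4 (new)  [load 9/25]
  10 → cabin 4  [load 19/25]
4 cabins opened.

4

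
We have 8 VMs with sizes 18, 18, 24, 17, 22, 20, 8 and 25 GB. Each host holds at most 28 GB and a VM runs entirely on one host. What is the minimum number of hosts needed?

7

Total = 25 + 24 + 22 + 20 + 18 + 18 + 17 + 8 = 152 GB.
Lower bound: ⌈152/28⌉ = 6 hosts.
Also, 7 VMs each exceed 14 GB, and no two of those can share a host, so at least 7 hosts are needed.
A packing using 7 hosts:
  host 1: 25 = 25
  host 2: 24 = 24
  host 3: 22 = 22
  host 4: 20 + 8 = 28
  host 5: 18 = 18
  host 6: 18 = 18
  host 7: 17 = 17
This matches the lower bound, so 7 is optimal.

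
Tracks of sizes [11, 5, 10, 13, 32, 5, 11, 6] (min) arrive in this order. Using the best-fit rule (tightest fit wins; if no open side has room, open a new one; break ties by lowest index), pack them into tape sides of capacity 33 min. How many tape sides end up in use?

3

  11 → side 1 (new)  [load 11/33]
  5 → side 1  [load 16/33]
  10 → side 1  [load 26/33]
  13 → side 2 (new)  [load 13/33]
  32 → side 3 (new)  [load 32/33]
  5 → side 1  [load 31/33]
  11 → side 2  [load 24/33]
  6 → side 2  [load 30/33]
3 tape sides opened.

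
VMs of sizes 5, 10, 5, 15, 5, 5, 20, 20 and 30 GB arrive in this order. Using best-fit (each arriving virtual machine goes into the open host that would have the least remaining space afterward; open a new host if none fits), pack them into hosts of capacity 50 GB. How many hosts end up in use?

  5 → host 1 (new)  [load 5/50]
  10 → host 1  [load 15/50]
  5 → host 1  [load 20/50]
  15 → host 1  [load 35/50]
  5 → host 1  [load 40/50]
  5 → host 1  [load 45/50]
  20 → host 2 (new)  [load 20/50]
  20 → host 2  [load 40/50]
  30 → host 3 (new)  [load 30/50]
3 hosts opened.

3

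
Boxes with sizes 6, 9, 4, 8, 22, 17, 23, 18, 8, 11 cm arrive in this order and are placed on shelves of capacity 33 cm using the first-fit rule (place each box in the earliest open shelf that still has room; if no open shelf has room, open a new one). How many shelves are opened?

  6 → shelf 1 (new)  [load 6/33]
  9 → shelf 1  [load 15/33]
  4 → shelf 1  [load 19/33]
  8 → shelf 1  [load 27/33]
  22 → shelf 2 (new)  [load 22/33]
  17 → shelf 3 (new)  [load 17/33]
  23 → shelf 4 (new)  [load 23/33]
  18 → shelf 5 (new)  [load 18/33]
  8 → shelf 2  [load 30/33]
  11 → shelf 3  [load 28/33]
5 shelves opened.

5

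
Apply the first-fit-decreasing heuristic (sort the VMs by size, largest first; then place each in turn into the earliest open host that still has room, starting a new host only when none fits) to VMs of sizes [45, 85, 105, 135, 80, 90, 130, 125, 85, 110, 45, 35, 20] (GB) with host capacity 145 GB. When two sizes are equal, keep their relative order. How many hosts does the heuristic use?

Sorted descending: 135, 130, 125, 110, 105, 90, 85, 85, 80, 45, 45, 35, 20.
  135 → host 1 (new)  [load 135/145]
  130 → host 2 (new)  [load 130/145]
  125 → host 3 (new)  [load 125/145]
  110 → host 4 (new)  [load 110/145]
  105 → host 5 (new)  [load 105/145]
  90 → host 6 (new)  [load 90/145]
  85 → host 7 (new)  [load 85/145]
  85 → host 8 (new)  [load 85/145]
  80 → host 9 (new)  [load 80/145]
  45 → host 6  [load 135/145]
  45 → host 7  [load 130/145]
  35 → host 4  [load 145/145]
  20 → host 3  [load 145/145]
9 hosts opened.

9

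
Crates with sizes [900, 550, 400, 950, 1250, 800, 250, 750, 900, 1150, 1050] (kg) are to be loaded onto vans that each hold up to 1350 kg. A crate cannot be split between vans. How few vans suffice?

Total = 1250 + 1150 + 1050 + 950 + 900 + 900 + 800 + 750 + 550 + 400 + 250 = 8950 kg.
Lower bound: ⌈8950/1350⌉ = 7 vans.
Also, 8 crates each exceed 675 kg, and no two of those can share a van, so at least 8 vans are needed.
A packing using 8 vans:
  van 1: 1250 = 1250
  van 2: 1150 = 1150
  van 3: 1050 + 250 = 1300
  van 4: 950 + 400 = 1350
  van 5: 900 = 900
  van 6: 900 = 900
  van 7: 800 + 550 = 1350
  van 8: 750 = 750
This matches the lower bound, so 8 is optimal.

8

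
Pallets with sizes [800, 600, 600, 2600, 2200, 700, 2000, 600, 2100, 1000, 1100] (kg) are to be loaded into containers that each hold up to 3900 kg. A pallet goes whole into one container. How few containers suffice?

4

Total = 2600 + 2200 + 2100 + 2000 + 1100 + 1000 + 800 + 700 + 600 + 600 + 600 = 14300 kg.
Lower bound: ⌈14300/3900⌉ = 4 containers.
A packing using 4 containers:
  container 1: 2600 + 1100 = 3700
  container 2: 2200 + 1000 + 700 = 3900
  container 3: 2100 + 800 + 600 = 3500
  container 4: 2000 + 600 + 600 = 3200
This matches the lower bound, so 4 is optimal.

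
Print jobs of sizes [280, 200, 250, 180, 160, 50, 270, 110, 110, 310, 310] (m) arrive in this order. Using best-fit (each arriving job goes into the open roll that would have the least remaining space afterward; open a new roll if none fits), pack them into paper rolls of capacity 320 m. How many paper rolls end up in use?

  280 → roll 1 (new)  [load 280/320]
  200 → roll 2 (new)  [load 200/320]
  250 → roll 3 (new)  [load 250/320]
  180 → roll 4 (new)  [load 180/320]
  160 → roll 5 (new)  [load 160/320]
  50 → roll 3  [load 300/320]
  270 → roll 6 (new)  [load 270/320]
  110 → roll 2  [load 310/320]
  110 → roll 4  [load 290/320]
  310 → roll 7 (new)  [load 310/320]
  310 → roll 8 (new)  [load 310/320]
8 paper rolls opened.

8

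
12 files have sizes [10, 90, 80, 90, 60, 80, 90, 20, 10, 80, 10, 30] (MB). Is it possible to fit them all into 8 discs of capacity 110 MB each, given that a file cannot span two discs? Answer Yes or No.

A valid assignment using 7 discs:
  disc 1: 90 + 20 = 110
  disc 2: 90 + 10 + 10 = 110
  disc 3: 90 + 10 = 100
  disc 4: 80 + 30 = 110
  disc 5: 80 = 80
  disc 6: 80 = 80
  disc 7: 60 = 60
That uses only 7 ≤ 8, so 8 discs are enough.

Yes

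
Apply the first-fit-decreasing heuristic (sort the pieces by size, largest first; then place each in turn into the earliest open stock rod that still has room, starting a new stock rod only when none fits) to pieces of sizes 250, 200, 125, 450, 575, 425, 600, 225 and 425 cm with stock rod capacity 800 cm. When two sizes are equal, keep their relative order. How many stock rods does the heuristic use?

Sorted descending: 600, 575, 450, 425, 425, 250, 225, 200, 125.
  600 → stock rod 1 (new)  [load 600/800]
  575 → stock rod 2 (new)  [load 575/800]
  450 → stock rod 3 (new)  [load 450/800]
  425 → stock rod 4 (new)  [load 425/800]
  425 → stock rod 5 (new)  [load 425/800]
  250 → stock rod 3  [load 700/800]
  225 → stock rod 2  [load 800/800]
  200 → stock rod 1  [load 800/800]
  125 → stock rod 4  [load 550/800]
5 stock rods opened.

5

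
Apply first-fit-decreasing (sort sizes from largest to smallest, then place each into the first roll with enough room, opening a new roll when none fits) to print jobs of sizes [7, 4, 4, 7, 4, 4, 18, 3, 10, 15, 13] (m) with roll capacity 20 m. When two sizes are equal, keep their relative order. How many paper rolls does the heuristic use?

5

Sorted descending: 18, 15, 13, 10, 7, 7, 4, 4, 4, 4, 3.
  18 → roll 1 (new)  [load 18/20]
  15 → roll 2 (new)  [load 15/20]
  13 → roll 3 (new)  [load 13/20]
  10 → roll 4 (new)  [load 10/20]
  7 → roll 3  [load 20/20]
  7 → roll 4  [load 17/20]
  4 → roll 2  [load 19/20]
  4 → roll 5 (new)  [load 4/20]
  4 → roll 5  [load 8/20]
  4 → roll 5  [load 12/20]
  3 → roll 4  [load 20/20]
5 paper rolls opened.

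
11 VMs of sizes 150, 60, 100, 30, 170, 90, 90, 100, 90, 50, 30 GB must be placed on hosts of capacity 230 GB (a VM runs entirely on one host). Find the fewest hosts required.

5

Total = 170 + 150 + 100 + 100 + 90 + 90 + 90 + 60 + 50 + 30 + 30 = 960 GB.
Lower bound: ⌈960/230⌉ = 5 hosts.
A packing using 5 hosts:
  host 1: 170 + 60 = 230
  host 2: 150 + 50 + 30 = 230
  host 3: 100 + 100 + 30 = 230
  host 4: 90 + 90 = 180
  host 5: 90 = 90
This matches the lower bound, so 5 is optimal.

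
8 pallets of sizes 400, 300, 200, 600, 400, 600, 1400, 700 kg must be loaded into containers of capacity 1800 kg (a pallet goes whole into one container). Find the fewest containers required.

Total = 1400 + 700 + 600 + 600 + 400 + 400 + 300 + 200 = 4600 kg.
Lower bound: ⌈4600/1800⌉ = 3 containers.
A packing using 3 containers:
  container 1: 1400 + 400 = 1800
  container 2: 700 + 600 + 400 = 1700
  container 3: 600 + 300 + 200 = 1100
This matches the lower bound, so 3 is optimal.

3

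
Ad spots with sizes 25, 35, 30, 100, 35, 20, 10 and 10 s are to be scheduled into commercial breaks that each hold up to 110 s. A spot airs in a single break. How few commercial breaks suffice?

Total = 100 + 35 + 35 + 30 + 25 + 20 + 10 + 10 = 265 s.
Lower bound: ⌈265/110⌉ = 3 commercial breaks.
A packing using 3 commercial breaks:
  break 1: 100 + 10 = 110
  break 2: 35 + 35 + 30 + 10 = 110
  break 3: 25 + 20 = 45
This matches the lower bound, so 3 is optimal.

3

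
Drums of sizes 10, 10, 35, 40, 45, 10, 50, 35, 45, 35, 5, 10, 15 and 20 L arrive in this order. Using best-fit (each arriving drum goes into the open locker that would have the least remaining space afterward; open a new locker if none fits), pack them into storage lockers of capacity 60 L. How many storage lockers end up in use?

  10 → locker 1 (new)  [load 10/60]
  10 → locker 1  [load 20/60]
  35 → locker 1  [load 55/60]
  40 → locker 2 (new)  [load 40/60]
  45 → locker 3 (new)  [load 45/60]
  10 → locker 3  [load 55/60]
  50 → locker 4 (new)  [load 50/60]
  35 → locker 5 (new)  [load 35/60]
  45 → locker 6 (new)  [load 45/60]
  35 → locker 7 (new)  [load 35/60]
  5 → locker 1  [load 60/60]
  10 → locker 4  [load 60/60]
  15 → locker 6  [load 60/60]
  20 → locker 2  [load 60/60]
7 storage lockers opened.

7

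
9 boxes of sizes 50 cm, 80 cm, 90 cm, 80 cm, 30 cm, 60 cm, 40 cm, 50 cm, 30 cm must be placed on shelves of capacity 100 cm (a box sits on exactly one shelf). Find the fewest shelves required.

Total = 90 + 80 + 80 + 60 + 50 + 50 + 40 + 30 + 30 = 510 cm.
Lower bound: ⌈510/100⌉ = 6 shelves.
A packing using 6 shelves:
  shelf 1: 90 = 90
  shelf 2: 80 = 80
  shelf 3: 80 = 80
  shelf 4: 60 + 40 = 100
  shelf 5: 50 + 50 = 100
  shelf 6: 30 + 30 = 60
This matches the lower bound, so 6 is optimal.

6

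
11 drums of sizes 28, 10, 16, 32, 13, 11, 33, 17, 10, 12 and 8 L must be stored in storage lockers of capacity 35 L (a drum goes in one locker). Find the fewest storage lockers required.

Total = 33 + 32 + 28 + 17 + 16 + 13 + 12 + 11 + 10 + 10 + 8 = 190 L.
Lower bound: ⌈190/35⌉ = 6 storage lockers.
A packing using 6 storage lockers:
  locker 1: 33 = 33
  locker 2: 32 = 32
  locker 3: 28 = 28
  locker 4: 17 + 16 = 33
  locker 5: 13 + 12 + 10 = 35
  locker 6: 11 + 10 + 8 = 29
This matches the lower bound, so 6 is optimal.

6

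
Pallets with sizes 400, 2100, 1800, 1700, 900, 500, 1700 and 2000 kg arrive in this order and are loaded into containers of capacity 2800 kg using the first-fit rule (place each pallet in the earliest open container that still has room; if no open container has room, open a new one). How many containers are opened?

5

  400 → container 1 (new)  [load 400/2800]
  2100 → container 1  [load 2500/2800]
  1800 → container 2 (new)  [load 1800/2800]
  1700 → container 3 (new)  [load 1700/2800]
  900 → container 2  [load 2700/2800]
  500 → container 3  [load 2200/2800]
  1700 → container 4 (new)  [load 1700/2800]
  2000 → container 5 (new)  [load 2000/2800]
5 containers opened.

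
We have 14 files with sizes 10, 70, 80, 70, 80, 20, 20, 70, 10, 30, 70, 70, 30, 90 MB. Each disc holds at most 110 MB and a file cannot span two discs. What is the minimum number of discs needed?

Total = 90 + 80 + 80 + 70 + 70 + 70 + 70 + 70 + 30 + 30 + 20 + 20 + 10 + 10 = 720 MB.
Lower bound: ⌈720/110⌉ = 7 discs.
Also, 8 files each exceed 55 MB, and no two of those can share a disc, so at least 8 discs are needed.
A packing using 8 discs:
  disc 1: 90 + 20 = 110
  disc 2: 80 + 30 = 110
  disc 3: 80 + 30 = 110
  disc 4: 70 + 20 + 10 + 10 = 110
  disc 5: 70 = 70
  disc 6: 70 = 70
  disc 7: 70 = 70
  disc 8: 70 = 70
This matches the lower bound, so 8 is optimal.

8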